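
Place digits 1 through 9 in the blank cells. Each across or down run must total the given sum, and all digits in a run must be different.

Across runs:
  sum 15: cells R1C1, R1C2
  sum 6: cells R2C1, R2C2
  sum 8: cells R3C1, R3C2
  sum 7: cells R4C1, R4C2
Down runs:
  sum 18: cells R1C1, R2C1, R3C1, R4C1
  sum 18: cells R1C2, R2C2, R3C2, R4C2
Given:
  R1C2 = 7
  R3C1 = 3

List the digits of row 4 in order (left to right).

5 2

R1C1 = 15 − 7 = 8 completes the 15 across.
R3C2 = 8 − 3 = 5 completes the 8 across.
Nothing is forced directly, so branch on R2C2, whose candidates are 2 or 4. If R2C2 = 2: then R2C1 would have to be in {4} for the 6 across but in {1,2,5,6} for the 18 down — contradiction. So R2C2 = 4.
R2C1 = 6 − 4 = 2 completes the 6 across.
R4C1 = 18 − 13 = 5 completes the 18 down.
R4C2 = 7 − 5 = 2 completes the 7 across.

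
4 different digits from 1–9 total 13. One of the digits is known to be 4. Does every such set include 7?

No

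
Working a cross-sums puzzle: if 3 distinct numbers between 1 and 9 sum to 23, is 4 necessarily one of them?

No

The only way to make 23 from 3 distinct digits is {6,8,9}, which does not contain 4.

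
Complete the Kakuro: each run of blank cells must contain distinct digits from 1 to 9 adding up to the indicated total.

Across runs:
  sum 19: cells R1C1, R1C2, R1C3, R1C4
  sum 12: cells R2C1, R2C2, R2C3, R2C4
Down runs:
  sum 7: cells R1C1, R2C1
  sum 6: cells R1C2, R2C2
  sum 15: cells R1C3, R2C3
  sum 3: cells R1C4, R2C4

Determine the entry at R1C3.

3 in 2 cells must be {1,2}.
Only 6 fits R2C3 under both its across sum 12 and down sum 15.
R1C3 = 15 − 6 = 9 completes the 15 down.

9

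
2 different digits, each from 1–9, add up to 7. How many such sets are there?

3

2 distinct digits from 1–9 sum between 3 and 17.
Enumerating: {1,6}, {2,5}, {3,4}.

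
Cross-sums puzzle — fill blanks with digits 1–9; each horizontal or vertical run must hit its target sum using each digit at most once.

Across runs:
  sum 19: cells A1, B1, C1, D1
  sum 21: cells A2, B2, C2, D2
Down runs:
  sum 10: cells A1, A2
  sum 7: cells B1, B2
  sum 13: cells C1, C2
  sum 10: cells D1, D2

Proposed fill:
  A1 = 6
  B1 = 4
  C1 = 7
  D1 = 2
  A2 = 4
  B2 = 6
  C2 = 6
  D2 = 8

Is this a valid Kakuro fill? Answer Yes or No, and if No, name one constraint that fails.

No — the across run A2–D2 sums to 24, not 21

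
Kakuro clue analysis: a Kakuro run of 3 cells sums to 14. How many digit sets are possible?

3 distinct digits from 1–9 sum between 6 and 24.

8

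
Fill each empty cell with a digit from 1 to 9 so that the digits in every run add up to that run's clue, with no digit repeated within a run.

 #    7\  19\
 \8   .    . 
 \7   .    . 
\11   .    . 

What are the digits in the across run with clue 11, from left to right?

7 in 3 cells must be {1,2,4}.
Nothing is forced directly, so branch on R1C1, whose candidates are 1 or 2. If R1C1 = 2: that forces R1C2 = 6, R3C1 = 4, after which R3C2 would have to be in {7} for the 11 across but in {4,5,8,9} for the 19 down — contradiction. So R1C1 = 1.
R1C2 = 8 − 1 = 7 completes the 8 across.
Nothing is forced directly, so branch on R2C1, whose candidates are 2 or 4. If R2C1 = 2: then R2C2 would have to be in {5} for the 7 across but in {3,4,8,9} for the 19 down — contradiction. So R2C1 = 4.
R2C2 = 7 − 4 = 3 completes the 7 across.
R3C1 = 7 − 5 = 2 completes the 7 down.
R3C2 = 11 − 2 = 9 completes the 11 across.

2, 9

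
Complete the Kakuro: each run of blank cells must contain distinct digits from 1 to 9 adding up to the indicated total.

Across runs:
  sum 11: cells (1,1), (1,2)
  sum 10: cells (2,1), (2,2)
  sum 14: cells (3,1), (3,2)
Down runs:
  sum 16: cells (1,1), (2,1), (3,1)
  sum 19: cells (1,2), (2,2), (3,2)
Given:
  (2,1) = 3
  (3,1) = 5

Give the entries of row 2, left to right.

3 7

(1,1) = 16 − 8 = 8 completes the 16 down.
(1,2) = 11 − 8 = 3 completes the 11 across.
(2,2) = 10 − 3 = 7 completes the 10 across.
(3,2) = 14 − 5 = 9 completes the 14 across.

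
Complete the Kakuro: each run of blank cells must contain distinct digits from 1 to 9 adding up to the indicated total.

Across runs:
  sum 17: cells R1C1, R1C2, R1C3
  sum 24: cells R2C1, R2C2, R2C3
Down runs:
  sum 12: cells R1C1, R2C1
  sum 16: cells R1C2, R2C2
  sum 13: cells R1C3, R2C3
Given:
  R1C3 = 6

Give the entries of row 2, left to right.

24 in 3 cells must be {7,8,9}; 16 in 2 cells must be {7,9}.
R2C3 = 13 − 6 = 7 completes the 13 down.
Given what's placed, R2C2 must be 9 to fit the 24 across and 16 down.
R1C2 = 16 − 9 = 7 completes the 16 down.
R2C1 = 24 − 16 = 8 completes the 24 across.
R1C1 = 17 − 13 = 4 completes the 17 across.

8, 9, 7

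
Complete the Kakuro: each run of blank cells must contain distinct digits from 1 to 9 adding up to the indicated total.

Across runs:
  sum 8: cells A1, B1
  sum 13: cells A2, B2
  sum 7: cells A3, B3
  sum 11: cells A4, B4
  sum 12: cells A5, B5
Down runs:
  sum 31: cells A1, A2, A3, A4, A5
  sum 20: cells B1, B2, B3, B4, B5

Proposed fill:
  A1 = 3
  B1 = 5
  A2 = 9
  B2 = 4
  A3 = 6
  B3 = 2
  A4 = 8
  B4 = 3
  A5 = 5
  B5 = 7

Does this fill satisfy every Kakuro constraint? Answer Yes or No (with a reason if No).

No — the down run B1–B5 sums to 21, not 20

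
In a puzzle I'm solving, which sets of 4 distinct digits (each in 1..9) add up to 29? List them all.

4 distinct digits from 1–9 sum between 10 and 30.
Only one set works: {5,7,8,9}.

{5,7,8,9}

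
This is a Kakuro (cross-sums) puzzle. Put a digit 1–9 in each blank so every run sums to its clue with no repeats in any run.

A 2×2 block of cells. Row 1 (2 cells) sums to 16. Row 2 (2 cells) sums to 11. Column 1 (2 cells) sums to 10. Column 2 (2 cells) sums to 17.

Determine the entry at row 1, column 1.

16 in 2 cells must be {7,9}; 17 in 2 cells must be {8,9}.
The 16 across and the 17 down share only 9, so (1,2) = 9.
(2,2) = 17 − 9 = 8 completes the 17 down.
(1,1) = 16 − 9 = 7 completes the 16 across.
(2,1) = 11 − 8 = 3 completes the 11 across.

7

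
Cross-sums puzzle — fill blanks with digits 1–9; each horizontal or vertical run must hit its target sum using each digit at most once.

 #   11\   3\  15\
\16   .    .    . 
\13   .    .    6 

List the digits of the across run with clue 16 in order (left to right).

3 in 2 cells must be {1,2}.
R1C3 = 15 − 6 = 9 completes the 15 down.
R2C2 = 2: the only remaining digit allowed by both the 13 across and the 3 down.
R1C2 = 3 − 2 = 1 completes the 3 down.
R2C1 = 13 − 8 = 5 completes the 13 across.
R1C1 = 16 − 10 = 6 completes the 16 across.

6 1 9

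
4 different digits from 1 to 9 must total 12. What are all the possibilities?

{1,2,3,6}; {1,2,4,5}

4 distinct digits from 1–9 sum between 10 and 30.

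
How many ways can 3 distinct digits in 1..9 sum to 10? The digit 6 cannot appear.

3

3 distinct digits from 1–9 sum between 6 and 24.
Dropping sets that contain 6.
Enumerating: {1,2,7}, {1,4,5}, {2,3,5}.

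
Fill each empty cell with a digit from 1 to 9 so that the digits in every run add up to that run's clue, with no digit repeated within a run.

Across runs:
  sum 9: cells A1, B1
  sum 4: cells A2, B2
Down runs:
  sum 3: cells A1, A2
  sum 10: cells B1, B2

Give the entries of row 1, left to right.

4 in 2 cells must be {1,3}; 3 in 2 cells must be {1,2}.
The 4 across and the 3 down share only 1, so A2 = 1.
B2 = 4 − 1 = 3 completes the 4 across.
A1 = 3 − 1 = 2 completes the 3 down.
B1 = 9 − 2 = 7 completes the 9 across.

2, 7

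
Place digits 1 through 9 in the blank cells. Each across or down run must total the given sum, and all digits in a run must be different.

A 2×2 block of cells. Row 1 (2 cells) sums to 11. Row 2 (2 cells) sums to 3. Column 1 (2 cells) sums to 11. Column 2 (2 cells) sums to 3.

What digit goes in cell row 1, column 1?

9

3 in 2 cells must be {1,2}.
The 11 across and the 3 down share only 2, so (1,2) = 2.
The 3 across and the 11 down share only 2, so (2,1) = 2.
(2,2) = 3 − 2 = 1 completes the 3 across.
(1,1) = 11 − 2 = 9 completes the 11 across.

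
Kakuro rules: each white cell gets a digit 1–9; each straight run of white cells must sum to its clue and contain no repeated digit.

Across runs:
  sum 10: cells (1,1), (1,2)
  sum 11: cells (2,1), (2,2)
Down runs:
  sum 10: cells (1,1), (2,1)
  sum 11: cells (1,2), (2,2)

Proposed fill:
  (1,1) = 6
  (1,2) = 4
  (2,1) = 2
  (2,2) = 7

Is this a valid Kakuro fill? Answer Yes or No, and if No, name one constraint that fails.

No — the down run (1,1)–(2,1) sums to 8, not 10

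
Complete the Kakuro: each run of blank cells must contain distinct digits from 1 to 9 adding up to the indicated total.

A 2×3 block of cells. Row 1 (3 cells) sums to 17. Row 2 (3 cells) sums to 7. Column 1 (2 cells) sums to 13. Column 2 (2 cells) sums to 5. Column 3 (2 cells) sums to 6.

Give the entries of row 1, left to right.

9 3 5

7 in 3 cells must be {1,2,4}.
The 7 across and the 13 down share only 4, so (2,1) = 4.
(1,1) = 13 − 4 = 9 completes the 13 down.
Nothing is forced directly, so branch on (2,2), whose candidates are 1 or 2. If (2,2) = 1: then (1,2) would have to be in {1,2,3,5,6,7} for the 17 across but in {4} for the 5 down — contradiction. So (2,2) = 2.
(1,2) = 5 − 2 = 3 completes the 5 down.
(1,3) = 17 − 12 = 5 completes the 17 across.
(2,3) = 7 − 6 = 1 completes the 7 across.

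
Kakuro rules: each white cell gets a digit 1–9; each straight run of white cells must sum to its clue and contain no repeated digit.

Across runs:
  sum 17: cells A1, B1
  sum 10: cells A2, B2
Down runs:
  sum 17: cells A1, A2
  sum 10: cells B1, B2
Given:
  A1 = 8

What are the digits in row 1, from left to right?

8, 9

17 in 2 cells must be {8,9}.
B1 = 17 − 8 = 9 completes the 17 across.
A2 = 17 − 8 = 9 completes the 17 down.
B2 = 10 − 9 = 1 completes the 10 across.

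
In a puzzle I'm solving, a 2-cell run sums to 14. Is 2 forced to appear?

No

Counterexample: {5,9} sums to 14 without using 2.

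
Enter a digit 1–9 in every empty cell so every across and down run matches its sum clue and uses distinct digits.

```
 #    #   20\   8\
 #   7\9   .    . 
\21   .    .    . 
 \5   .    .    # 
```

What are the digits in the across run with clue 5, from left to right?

Nothing is forced directly, so branch on R3C2, whose candidates are 3 or 4. If R3C2 = 4: that forces R1C2 = 7, R1C3 = 2, R2C2 = 9, after which R2C3 would have to be in {4,5,7,8} for the 21 across but in {6} for the 8 down — contradiction. So R3C2 = 3.
R1C2 = 8: the only remaining digit allowed by both the 9 across and the 20 down.
R1C3 = 9 − 8 = 1 completes the 9 across.
R2C2 = 20 − 11 = 9 completes the 20 down.
R2C3 = 8 − 1 = 7 completes the 8 down.
R3C1 = 5 − 3 = 2 completes the 5 across.
R2C1 = 21 − 16 = 5 completes the 21 across.

2 3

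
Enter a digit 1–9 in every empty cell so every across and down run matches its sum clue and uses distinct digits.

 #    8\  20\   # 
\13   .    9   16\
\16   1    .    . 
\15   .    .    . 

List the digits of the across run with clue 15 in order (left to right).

3 5 7

16 in 2 cells must be {7,9}.
R1C1 = 13 − 9 = 4 completes the 13 across.
R3C1 = 8 − 5 = 3 completes the 8 down.
R3C3 = 7: the only remaining digit allowed by both the 15 across and the 16 down.
R2C3 = 16 − 7 = 9 completes the 16 down.
R3C2 = 15 − 10 = 5 completes the 15 across.
R2C2 = 16 − 10 = 6 completes the 16 across.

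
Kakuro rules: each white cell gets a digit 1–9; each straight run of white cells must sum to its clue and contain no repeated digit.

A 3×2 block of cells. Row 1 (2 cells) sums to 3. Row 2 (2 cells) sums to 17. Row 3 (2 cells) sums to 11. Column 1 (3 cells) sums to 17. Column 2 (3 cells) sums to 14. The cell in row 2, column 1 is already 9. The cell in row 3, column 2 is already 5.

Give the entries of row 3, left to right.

6, 5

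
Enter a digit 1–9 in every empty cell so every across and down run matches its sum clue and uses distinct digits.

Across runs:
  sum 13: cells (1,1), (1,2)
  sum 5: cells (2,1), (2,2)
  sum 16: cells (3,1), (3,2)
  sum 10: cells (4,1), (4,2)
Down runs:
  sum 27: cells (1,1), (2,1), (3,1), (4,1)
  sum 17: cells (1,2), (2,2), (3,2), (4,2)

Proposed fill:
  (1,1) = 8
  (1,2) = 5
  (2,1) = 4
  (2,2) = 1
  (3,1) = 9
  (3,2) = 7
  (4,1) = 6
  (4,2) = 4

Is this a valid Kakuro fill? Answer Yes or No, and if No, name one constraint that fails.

Yes

Across: 8+5=13; 4+1=5; 9+7=16; 6+4=10. Down: 8+4+9+6=27; 5+1+7+4=17. No digit repeats within any run.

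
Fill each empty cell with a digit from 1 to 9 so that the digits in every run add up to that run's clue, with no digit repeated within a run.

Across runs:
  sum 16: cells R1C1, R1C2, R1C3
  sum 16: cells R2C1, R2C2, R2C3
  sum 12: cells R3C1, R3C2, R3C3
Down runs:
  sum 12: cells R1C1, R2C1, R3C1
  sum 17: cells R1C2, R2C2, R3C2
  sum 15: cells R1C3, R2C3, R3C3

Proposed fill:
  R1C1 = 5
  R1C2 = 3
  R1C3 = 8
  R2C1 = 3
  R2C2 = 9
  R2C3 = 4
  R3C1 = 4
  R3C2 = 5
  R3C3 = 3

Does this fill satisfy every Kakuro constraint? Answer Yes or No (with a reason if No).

Across: 5+3+8=16; 3+9+4=16; 4+5+3=12. Down: 5+3+4=12; 3+9+5=17; 8+4+3=15. No digit repeats within any run.

Yes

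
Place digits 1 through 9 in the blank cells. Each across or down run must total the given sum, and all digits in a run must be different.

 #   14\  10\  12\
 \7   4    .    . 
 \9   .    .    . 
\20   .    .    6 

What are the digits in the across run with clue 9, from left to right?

1 3 5

7 in 3 cells must be {1,2,4}.
Given what's placed, R3C1 must be 9 to fit the 20 across and 14 down.
R3C2 = 20 − 15 = 5 completes the 20 across.
R2C1 = 14 − 13 = 1 completes the 14 down.
No cell is forced outright now. R2C2 can only be 2 or 3 (the digits allowed by both its 9 across and its 10 down). If R2C2 = 2: then R1C2 would have to be in {1,2} for the 7 across but in {3} for the 10 down — contradiction. So R2C2 = 3.
R1C2 = 10 − 8 = 2 completes the 10 down.
R1C3 = 7 − 6 = 1 completes the 7 across.
R2C3 = 9 − 4 = 5 completes the 9 across.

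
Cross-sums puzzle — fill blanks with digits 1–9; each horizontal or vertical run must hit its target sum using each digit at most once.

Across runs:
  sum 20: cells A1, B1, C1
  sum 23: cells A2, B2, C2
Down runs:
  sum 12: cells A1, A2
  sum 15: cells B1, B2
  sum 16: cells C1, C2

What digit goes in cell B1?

9

23 in 3 cells must be {6,8,9}; 16 in 2 cells must be {7,9}.
The 23 across and the 16 down share only 9, so C2 = 9.
C1 = 16 − 9 = 7 completes the 16 down.
Given what's placed, A2 must be 8 to fit the 23 across and 12 down.
B2 = 23 − 17 = 6 completes the 23 across.
A1 = 12 − 8 = 4 completes the 12 down.
B1 = 20 − 11 = 9 completes the 20 across.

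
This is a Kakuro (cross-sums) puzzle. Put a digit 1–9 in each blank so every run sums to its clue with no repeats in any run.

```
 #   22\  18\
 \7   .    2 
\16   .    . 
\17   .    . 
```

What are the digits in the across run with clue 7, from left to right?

5, 2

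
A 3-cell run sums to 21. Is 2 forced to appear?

Counterexample: {4,8,9} sums to 21 without using 2.

No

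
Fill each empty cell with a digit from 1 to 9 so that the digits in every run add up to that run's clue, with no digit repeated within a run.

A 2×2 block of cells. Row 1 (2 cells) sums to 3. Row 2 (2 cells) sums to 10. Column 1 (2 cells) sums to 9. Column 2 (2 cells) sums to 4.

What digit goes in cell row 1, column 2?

1

3 in 2 cells must be {1,2}; 4 in 2 cells must be {1,3}.
The 3 across and the 4 down share only 1, so (1,2) = 1.
(2,2) = 4 − 1 = 3 completes the 4 down.
(1,1) = 3 − 1 = 2 completes the 3 across.
(2,1) = 10 − 3 = 7 completes the 10 across.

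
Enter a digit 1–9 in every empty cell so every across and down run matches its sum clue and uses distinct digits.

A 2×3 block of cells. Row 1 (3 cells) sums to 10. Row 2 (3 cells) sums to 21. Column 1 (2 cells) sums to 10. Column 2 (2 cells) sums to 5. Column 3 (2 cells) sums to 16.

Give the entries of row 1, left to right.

2 1 7

16 in 2 cells must be {7,9}.
The 10 across and the 16 down share only 7, so (1,3) = 7.
The 21 across and the 5 down share only 4, so (2,2) = 4.
(2,3) = 16 − 7 = 9 completes the 16 down.
(1,2) = 5 − 4 = 1 completes the 5 down.
(2,1) = 21 − 13 = 8 completes the 21 across.
(1,1) = 10 − 8 = 2 completes the 10 across.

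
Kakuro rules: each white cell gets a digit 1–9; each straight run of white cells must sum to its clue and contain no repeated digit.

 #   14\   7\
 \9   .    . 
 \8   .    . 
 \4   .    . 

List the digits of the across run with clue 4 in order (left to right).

4 in 2 cells must be {1,3}; 7 in 3 cells must be {1,2,4}.
The 4 across and the 7 down share only 1, so R3C2 = 1.
Given what's placed, R2C2 must be 2 to fit the 8 across and 7 down.
R3C1 = 4 − 1 = 3 completes the 4 across.
R1C2 = 7 − 3 = 4 completes the 7 down.
R2C1 = 8 − 2 = 6 completes the 8 across.
R1C1 = 9 − 4 = 5 completes the 9 across.

3 1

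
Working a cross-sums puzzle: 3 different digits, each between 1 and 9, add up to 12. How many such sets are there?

7

3 distinct digits from 1–9 sum between 6 and 24.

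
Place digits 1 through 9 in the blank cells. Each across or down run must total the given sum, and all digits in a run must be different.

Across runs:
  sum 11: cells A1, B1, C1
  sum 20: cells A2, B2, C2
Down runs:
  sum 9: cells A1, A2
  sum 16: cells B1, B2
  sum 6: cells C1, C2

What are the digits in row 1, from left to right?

3 7 1

16 in 2 cells must be {7,9}.
The 11 across and the 16 down share only 7, so B1 = 7.
Given what's placed, C1 must be 1 to fit the 11 across and 6 down.
B2 = 16 − 7 = 9 completes the 16 down.
C2 = 6 − 1 = 5 completes the 6 down.
A1 = 11 − 8 = 3 completes the 11 across.
A2 = 20 − 14 = 6 completes the 20 across.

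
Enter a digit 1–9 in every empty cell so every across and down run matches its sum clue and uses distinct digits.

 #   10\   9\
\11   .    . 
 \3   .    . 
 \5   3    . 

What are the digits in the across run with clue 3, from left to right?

2 1

3 in 2 cells must be {1,2}.
R3C2 = 5 − 3 = 2 completes the 5 across.
Given what's placed, R2C2 must be 1 to fit the 3 across and 9 down.
R1C2 = 9 − 3 = 6 completes the 9 down.
R2C1 = 3 − 1 = 2 completes the 3 across.
R1C1 = 11 − 6 = 5 completes the 11 across.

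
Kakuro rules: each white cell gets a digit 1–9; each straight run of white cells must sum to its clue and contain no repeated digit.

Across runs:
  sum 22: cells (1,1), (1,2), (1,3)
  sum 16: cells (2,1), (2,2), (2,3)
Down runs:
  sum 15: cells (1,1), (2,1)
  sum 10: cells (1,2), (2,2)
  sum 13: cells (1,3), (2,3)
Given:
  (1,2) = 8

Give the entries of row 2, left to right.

(1,1) = 9: the only remaining digit allowed by both the 22 across and the 15 down.
(1,3) = 22 − 17 = 5 completes the 22 across.
(2,1) = 15 − 9 = 6 completes the 15 down.
(2,2) = 10 − 8 = 2 completes the 10 down.
(2,3) = 16 − 8 = 8 completes the 16 across.

6, 2, 8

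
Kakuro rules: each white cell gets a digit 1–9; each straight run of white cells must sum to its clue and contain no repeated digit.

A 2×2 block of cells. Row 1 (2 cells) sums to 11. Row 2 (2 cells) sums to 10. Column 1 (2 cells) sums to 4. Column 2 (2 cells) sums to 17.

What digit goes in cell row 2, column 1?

1

4 in 2 cells must be {1,3}; 17 in 2 cells must be {8,9}.
The 11 across and the 4 down share only 3, so (1,1) = 3.
(1,2) = 11 − 3 = 8 completes the 11 across.
(2,1) = 4 − 3 = 1 completes the 4 down.
(2,2) = 10 − 1 = 9 completes the 10 across.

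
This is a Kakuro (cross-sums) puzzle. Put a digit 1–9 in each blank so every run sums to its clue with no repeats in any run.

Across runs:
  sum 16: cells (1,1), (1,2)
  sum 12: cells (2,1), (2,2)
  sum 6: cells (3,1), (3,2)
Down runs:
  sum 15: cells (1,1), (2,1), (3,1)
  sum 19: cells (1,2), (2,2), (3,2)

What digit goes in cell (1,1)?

16 in 2 cells must be {7,9}.
Nothing is forced directly, so branch on (3,2), whose candidates are 2 or 4 or 5. If (3,2) = 2: that forces (1,2) = 9, (2,2) = 8, (3,1) = 4, after which (1,1) would have to be in {7} for the 16 across but in {2,3,5,6,8,9} for the 15 down — contradiction. If (3,2) = 5: then (1,2) would have to be in {7,9} for the 16 across but in {6,8} for the 19 down — contradiction. So (3,2) = 4.
(3,1) = 6 − 4 = 2 completes the 6 across.
Nothing is forced directly, so branch on (1,1), whose candidates are 7 or 9. If (1,1) = 7: that forces (1,2) = 9, after which (2,1) would have to be in {3,4,5,7,8,9} for the 12 across but in {6} for the 15 down — contradiction. So (1,1) = 9.
(1,2) = 16 − 9 = 7 completes the 16 across.
(2,1) = 15 − 11 = 4 completes the 15 down.
(2,2) = 12 − 4 = 8 completes the 12 across.

9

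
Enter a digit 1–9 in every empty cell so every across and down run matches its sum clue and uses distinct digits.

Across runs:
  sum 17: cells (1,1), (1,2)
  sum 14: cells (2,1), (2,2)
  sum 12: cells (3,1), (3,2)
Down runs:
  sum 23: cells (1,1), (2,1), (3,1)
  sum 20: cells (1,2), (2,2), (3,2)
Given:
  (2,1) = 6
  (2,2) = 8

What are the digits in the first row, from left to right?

8, 9

17 in 2 cells must be {8,9}; 23 in 3 cells must be {6,8,9}.
(1,2) = 9: the only remaining digit allowed by both the 17 across and the 20 down.
(3,2) = 20 − 17 = 3 completes the 20 down.
(1,1) = 17 − 9 = 8 completes the 17 across.
(3,1) = 12 − 3 = 9 completes the 12 across.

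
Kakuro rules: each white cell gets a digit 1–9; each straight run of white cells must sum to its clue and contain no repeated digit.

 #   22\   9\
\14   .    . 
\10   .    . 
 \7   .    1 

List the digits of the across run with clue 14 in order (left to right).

9, 5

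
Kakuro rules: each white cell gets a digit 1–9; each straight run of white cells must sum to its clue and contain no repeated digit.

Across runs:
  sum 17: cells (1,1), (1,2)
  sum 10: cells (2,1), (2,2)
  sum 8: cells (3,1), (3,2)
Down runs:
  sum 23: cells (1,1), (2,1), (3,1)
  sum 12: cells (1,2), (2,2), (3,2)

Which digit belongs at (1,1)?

17 in 2 cells must be {8,9}; 23 in 3 cells must be {6,8,9}.
The 8 across and the 23 down share only 6, so (3,1) = 6.
(3,2) = 8 − 6 = 2 completes the 8 across.
Given what's placed, (1,2) must be 9 to fit the 17 across and 12 down.
(2,2) = 12 − 11 = 1 completes the 12 down.
(1,1) = 17 − 9 = 8 completes the 17 across.
(2,1) = 10 − 1 = 9 completes the 10 across.

8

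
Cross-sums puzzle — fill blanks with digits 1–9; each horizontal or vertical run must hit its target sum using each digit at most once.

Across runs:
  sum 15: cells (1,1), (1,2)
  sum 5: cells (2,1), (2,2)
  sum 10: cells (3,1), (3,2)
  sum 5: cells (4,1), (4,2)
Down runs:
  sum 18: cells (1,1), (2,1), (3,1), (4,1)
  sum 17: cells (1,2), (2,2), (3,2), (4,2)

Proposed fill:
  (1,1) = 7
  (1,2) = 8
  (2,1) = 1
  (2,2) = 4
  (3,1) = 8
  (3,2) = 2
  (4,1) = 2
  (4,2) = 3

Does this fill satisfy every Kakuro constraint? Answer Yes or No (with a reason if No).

Across: 7+8=15; 1+4=5; 8+2=10; 2+3=5. Down: 7+1+8+2=18; 8+4+2+3=17. No digit repeats within any run.

Yes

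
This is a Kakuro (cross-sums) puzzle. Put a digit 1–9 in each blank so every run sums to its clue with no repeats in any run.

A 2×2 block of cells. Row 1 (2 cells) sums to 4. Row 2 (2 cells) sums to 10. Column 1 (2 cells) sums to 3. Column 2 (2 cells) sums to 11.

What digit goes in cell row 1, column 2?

3

4 in 2 cells must be {1,3}; 3 in 2 cells must be {1,2}.
The 4 across and the 3 down share only 1, so (1,1) = 1.
(1,2) = 4 − 1 = 3 completes the 4 across.
(2,1) = 3 − 1 = 2 completes the 3 down.
(2,2) = 10 − 2 = 8 completes the 10 across.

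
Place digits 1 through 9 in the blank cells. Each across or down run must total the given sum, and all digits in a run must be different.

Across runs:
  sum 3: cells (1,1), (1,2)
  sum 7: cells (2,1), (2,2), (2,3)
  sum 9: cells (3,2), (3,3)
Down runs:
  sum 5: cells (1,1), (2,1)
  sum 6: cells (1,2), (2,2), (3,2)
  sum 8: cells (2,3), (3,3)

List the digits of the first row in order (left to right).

3 in 2 cells must be {1,2}; 7 in 3 cells must be {1,2,4}; 6 in 3 cells must be {1,2,3}.
Nothing is forced directly, so branch on (1,1), whose candidates are 1 or 2. If (1,1) = 2: that forces (1,2) = 1, after which (2,1) would have to be in {1,2,4} for the 7 across but in {3} for the 5 down — contradiction. So (1,1) = 1.
(1,2) = 3 − 1 = 2 completes the 3 across.
(2,1) = 5 − 1 = 4 completes the 5 down.
(2,2) = 1: the only remaining digit allowed by both the 7 across and the 6 down.
(2,3) = 7 − 5 = 2 completes the 7 across.
(3,2) = 6 − 3 = 3 completes the 6 down.
(3,3) = 9 − 3 = 6 completes the 9 across.

1 2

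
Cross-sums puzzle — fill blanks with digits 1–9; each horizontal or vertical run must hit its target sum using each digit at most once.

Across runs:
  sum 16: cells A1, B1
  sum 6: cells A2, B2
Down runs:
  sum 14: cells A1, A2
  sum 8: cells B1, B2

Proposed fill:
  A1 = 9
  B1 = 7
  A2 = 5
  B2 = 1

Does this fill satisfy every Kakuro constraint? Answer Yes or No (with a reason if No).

Across: 9+7=16; 5+1=6. Down: 9+5=14; 7+1=8. No digit repeats within any run.

Yes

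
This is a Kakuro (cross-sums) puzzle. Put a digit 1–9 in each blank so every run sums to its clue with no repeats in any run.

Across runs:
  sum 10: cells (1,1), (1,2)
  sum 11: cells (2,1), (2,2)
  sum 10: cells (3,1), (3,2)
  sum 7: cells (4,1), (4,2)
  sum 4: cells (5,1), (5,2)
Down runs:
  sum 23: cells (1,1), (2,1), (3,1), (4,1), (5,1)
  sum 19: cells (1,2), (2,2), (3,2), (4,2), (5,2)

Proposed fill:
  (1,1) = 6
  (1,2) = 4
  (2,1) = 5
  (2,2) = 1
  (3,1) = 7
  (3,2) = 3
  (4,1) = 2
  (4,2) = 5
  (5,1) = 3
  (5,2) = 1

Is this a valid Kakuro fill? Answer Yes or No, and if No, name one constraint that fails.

No — the down run (1,2)–(5,2) sums to 14, not 19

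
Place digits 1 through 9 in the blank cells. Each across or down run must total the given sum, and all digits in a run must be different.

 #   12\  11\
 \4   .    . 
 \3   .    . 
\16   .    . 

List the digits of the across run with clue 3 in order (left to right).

2, 1

4 in 2 cells must be {1,3}; 3 in 2 cells must be {1,2}; 16 in 2 cells must be {7,9}.
The 16 across and the 11 down share only 7, so R3C2 = 7.
Given what's placed, R2C2 must be 1 to fit the 3 across and 11 down.
R3C1 = 16 − 7 = 9 completes the 16 across.
R1C1 = 1: the only remaining digit allowed by both the 4 across and the 12 down.
R1C2 = 4 − 1 = 3 completes the 4 across.
R2C1 = 3 − 1 = 2 completes the 3 across.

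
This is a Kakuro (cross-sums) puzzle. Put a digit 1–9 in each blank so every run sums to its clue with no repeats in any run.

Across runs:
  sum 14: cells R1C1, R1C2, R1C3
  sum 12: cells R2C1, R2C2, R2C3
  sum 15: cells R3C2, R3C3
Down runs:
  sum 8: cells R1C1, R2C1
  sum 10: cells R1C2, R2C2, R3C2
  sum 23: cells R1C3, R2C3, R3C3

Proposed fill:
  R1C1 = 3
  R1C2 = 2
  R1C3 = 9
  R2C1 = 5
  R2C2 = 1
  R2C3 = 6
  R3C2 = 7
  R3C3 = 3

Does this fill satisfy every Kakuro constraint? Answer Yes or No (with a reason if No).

No — the across run R3C2–R3C3 sums to 10, not 15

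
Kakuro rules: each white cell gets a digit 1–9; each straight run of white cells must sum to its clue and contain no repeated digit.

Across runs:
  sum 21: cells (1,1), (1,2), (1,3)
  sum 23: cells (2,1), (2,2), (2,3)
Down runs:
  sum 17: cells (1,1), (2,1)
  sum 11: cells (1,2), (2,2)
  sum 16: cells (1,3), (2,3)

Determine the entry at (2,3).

23 in 3 cells must be {6,8,9}; 17 in 2 cells must be {8,9}; 16 in 2 cells must be {7,9}.
The 23 across and the 16 down share only 9, so (2,3) = 9.
(1,3) = 16 − 9 = 7 completes the 16 down.
Given what's placed, (2,1) must be 8 to fit the 23 across and 17 down.
(2,2) = 23 − 17 = 6 completes the 23 across.
(1,1) = 17 − 8 = 9 completes the 17 down.
(1,2) = 21 − 16 = 5 completes the 21 across.

9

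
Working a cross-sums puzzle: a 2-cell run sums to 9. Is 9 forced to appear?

Counterexample: {1,8} sums to 9 without using 9.

No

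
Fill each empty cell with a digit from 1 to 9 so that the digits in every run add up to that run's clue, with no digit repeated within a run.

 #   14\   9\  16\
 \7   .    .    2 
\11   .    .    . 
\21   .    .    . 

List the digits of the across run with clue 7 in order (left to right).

4, 1, 2

7 in 3 cells must be {1,2,4}.
Nothing is forced directly, so branch on R1C1, whose candidates are 1 or 4. If R1C1 = 1: that forces R1C2 = 4, after which R3C2 would have to be in {4,5,6,7,8,9} for the 21 across but in {2,3} for the 9 down — contradiction. So R1C1 = 4.
R1C2 = 7 − 6 = 1 completes the 7 across.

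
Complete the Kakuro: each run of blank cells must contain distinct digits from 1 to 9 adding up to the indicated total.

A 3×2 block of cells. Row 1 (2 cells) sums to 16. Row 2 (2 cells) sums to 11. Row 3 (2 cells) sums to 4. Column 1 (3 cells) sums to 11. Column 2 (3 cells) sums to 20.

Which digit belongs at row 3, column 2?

3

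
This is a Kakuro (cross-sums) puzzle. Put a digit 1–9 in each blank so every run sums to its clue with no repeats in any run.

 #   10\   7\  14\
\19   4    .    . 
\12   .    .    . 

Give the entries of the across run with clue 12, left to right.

R1C2 = 6: the only remaining digit allowed by both the 19 across and the 7 down.
R1C3 = 19 − 10 = 9 completes the 19 across.
R2C1 = 10 − 4 = 6 completes the 10 down.
R2C2 = 7 − 6 = 1 completes the 7 down.
R2C3 = 12 − 7 = 5 completes the 12 across.

6 1 5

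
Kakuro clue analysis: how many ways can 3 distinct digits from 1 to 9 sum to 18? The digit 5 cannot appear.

3 distinct digits from 1–9 sum between 6 and 24.
Dropping sets that contain 5.
Enumerating: {1,8,9}, {2,7,9}, {3,6,9}, {3,7,8}, {4,6,8}.

5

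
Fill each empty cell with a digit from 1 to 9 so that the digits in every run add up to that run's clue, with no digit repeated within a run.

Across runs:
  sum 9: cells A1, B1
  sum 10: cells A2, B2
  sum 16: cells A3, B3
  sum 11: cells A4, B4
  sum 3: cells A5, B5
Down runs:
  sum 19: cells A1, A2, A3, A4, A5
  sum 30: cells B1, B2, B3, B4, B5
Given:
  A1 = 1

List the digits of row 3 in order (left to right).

16 in 2 cells must be {7,9}; 3 in 2 cells must be {1,2}.
B1 = 9 − 1 = 8 completes the 9 across.
Given what's placed, A5 must be 2 to fit the 3 across and 19 down.
B5 = 3 − 2 = 1 completes the 3 across.
No cell is forced outright now. B2 can only be 7 or 9 (the digits allowed by both its 10 across and its 30 down). If B2 = 9: then A2 would have to be in {1} for the 10 across but in {3,4,5,6,7,8,9} for the 19 down — contradiction. So B2 = 7.
A2 = 10 − 7 = 3 completes the 10 across.
B3 = 9: the only remaining digit allowed by both the 16 across and the 30 down.
B4 = 30 − 25 = 5 completes the 30 down.
A3 = 16 − 9 = 7 completes the 16 across.

7 9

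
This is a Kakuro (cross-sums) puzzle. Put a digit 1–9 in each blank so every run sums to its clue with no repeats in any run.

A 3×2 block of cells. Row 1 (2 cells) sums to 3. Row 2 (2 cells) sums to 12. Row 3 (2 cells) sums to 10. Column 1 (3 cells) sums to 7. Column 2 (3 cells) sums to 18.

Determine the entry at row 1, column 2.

3 in 2 cells must be {1,2}; 7 in 3 cells must be {1,2,4}.
The 12 across and the 7 down share only 4, so (2,1) = 4.
(2,2) = 12 − 4 = 8 completes the 12 across.
Given what's placed, (1,2) must be 1 to fit the 3 across and 18 down.
(3,2) = 18 − 9 = 9 completes the 18 down.
(1,1) = 3 − 1 = 2 completes the 3 across.
(3,1) = 10 − 9 = 1 completes the 10 across.

1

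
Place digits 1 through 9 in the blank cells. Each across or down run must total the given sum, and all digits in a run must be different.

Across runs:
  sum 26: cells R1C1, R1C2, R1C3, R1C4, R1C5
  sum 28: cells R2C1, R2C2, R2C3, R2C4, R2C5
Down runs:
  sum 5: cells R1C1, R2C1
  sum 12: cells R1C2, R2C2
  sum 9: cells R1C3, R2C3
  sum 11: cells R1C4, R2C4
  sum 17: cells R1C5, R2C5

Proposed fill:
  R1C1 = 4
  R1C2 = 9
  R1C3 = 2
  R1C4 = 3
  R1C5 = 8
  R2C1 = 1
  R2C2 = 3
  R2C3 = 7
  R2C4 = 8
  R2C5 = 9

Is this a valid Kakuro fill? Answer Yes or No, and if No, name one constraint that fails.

Yes

Across: 4+9+2+3+8=26; 1+3+7+8+9=28. Down: 4+1=5; 9+3=12; 2+7=9; 3+8=11; 8+9=17. No digit repeats within any run.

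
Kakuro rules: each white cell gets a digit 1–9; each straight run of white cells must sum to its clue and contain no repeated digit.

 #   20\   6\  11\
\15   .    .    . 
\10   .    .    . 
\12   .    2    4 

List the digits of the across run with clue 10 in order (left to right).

5 3 2

6 in 3 cells must be {1,2,3}.
R3C1 = 12 − 6 = 6 completes the 12 across.
Given what's placed, R2C1 must be 5 to fit the 10 across and 20 down.
R1C1 = 20 − 11 = 9 completes the 20 down.
Given what's placed, R1C2 must be 1 to fit the 15 across and 6 down.
R1C3 = 15 − 10 = 5 completes the 15 across.
R2C2 = 6 − 3 = 3 completes the 6 down.
R2C3 = 10 − 8 = 2 completes the 10 across.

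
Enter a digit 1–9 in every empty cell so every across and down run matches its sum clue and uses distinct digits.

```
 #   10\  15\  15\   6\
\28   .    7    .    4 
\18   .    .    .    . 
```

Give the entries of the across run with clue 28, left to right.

9, 7, 8, 4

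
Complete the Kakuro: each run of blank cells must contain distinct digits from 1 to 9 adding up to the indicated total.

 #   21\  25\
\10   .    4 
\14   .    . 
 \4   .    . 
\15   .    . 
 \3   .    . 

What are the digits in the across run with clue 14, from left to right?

4 in 2 cells must be {1,3}; 3 in 2 cells must be {1,2}.
R1C1 = 10 − 4 = 6 completes the 10 across.
Nothing is forced directly, so branch on R3C2, whose candidates are 1 or 3. If R3C2 = 1: that forces R3C1 = 3, after which R5C2 would have to be in {1,2} for the 3 across but in {3,5,6,7,8,9} for the 25 down — contradiction. So R3C2 = 3.
R3C1 = 4 − 3 = 1 completes the 4 across.
R5C1 = 2: the only remaining digit allowed by both the 3 across and the 21 down.
R5C2 = 3 − 2 = 1 completes the 3 across.
No cell is forced outright now. R2C2 can only be 8 or 9 (the digits allowed by both its 14 across and its 25 down). If R2C2 = 8: then R2C1 would have to be in {6} for the 14 across but in {3,4,5,7,8,9} for the 21 down — contradiction. So R2C2 = 9.
R2C1 = 14 − 9 = 5 completes the 14 across.

5 9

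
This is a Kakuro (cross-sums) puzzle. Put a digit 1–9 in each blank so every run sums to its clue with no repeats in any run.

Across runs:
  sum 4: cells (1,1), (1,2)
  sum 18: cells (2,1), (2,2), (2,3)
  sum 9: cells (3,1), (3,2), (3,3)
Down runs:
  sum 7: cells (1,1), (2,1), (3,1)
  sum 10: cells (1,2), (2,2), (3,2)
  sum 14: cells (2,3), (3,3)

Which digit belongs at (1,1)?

1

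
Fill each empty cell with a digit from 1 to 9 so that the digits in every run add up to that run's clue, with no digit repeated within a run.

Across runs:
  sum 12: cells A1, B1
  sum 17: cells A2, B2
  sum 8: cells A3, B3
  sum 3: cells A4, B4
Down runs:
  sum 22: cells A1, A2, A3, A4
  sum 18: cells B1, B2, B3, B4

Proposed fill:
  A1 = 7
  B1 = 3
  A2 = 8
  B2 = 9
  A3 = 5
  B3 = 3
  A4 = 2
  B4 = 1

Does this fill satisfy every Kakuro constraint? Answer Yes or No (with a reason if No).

No — the across run A1–B1 sums to 10, not 12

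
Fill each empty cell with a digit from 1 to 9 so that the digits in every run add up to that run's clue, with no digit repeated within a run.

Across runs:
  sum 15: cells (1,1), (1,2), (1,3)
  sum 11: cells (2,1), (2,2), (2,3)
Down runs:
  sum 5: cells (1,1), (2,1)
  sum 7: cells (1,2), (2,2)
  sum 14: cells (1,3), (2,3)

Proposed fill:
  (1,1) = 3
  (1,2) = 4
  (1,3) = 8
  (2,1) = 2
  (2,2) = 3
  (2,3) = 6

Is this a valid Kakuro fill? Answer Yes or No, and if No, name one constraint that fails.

Yes

Across: 3+4+8=15; 2+3+6=11. Down: 3+2=5; 4+3=7; 8+6=14. No digit repeats within any run.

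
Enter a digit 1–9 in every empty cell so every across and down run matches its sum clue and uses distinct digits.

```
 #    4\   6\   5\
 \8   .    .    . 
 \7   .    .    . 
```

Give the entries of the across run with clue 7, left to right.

1 2 4

7 in 3 cells must be {1,2,4}; 4 in 2 cells must be {1,3}.
The 7 across and the 4 down share only 1, so R2C1 = 1.
R1C1 = 4 − 1 = 3 completes the 4 down.
Nothing is forced directly, so branch on R2C2, whose candidates are 2 or 4. If R2C2 = 4: then R1C2 would have to be in {1,4} for the 8 across but in {2} for the 6 down — contradiction. So R2C2 = 2.
R1C2 = 6 − 2 = 4 completes the 6 down.
R1C3 = 8 − 7 = 1 completes the 8 across.
R2C3 = 7 − 3 = 4 completes the 7 across.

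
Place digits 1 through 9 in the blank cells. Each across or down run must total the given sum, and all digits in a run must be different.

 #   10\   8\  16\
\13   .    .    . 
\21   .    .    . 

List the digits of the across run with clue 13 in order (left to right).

1 3 9

16 in 2 cells must be {7,9}.
Nothing is forced directly, so branch on R2C2, whose candidates are 5 or 6 or 7. If R2C2 = 6: that forces R1C2 = 2, R1C3 = 7, after which R2C3 would have to be in {7,8} for the 21 across but in {9} for the 16 down — contradiction. If R2C2 = 7: that forces R1C2 = 1, R2C3 = 9, R1C3 = 7, after which R2C1 would have to be in {5} for the 21 across but in {1,2,3,4,6,7,8,9} for the 10 down — contradiction. So R2C2 = 5.
R1C2 = 8 − 5 = 3 completes the 8 down.
Given what's placed, R1C3 must be 9 to fit the 13 across and 16 down.
R2C3 = 16 − 9 = 7 completes the 16 down.
R1C1 = 13 − 12 = 1 completes the 13 across.
R2C1 = 21 − 12 = 9 completes the 21 across.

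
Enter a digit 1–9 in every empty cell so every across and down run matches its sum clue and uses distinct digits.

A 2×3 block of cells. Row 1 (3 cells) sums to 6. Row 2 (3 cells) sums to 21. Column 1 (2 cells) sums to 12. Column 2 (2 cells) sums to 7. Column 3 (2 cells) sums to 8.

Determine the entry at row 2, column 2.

6 in 3 cells must be {1,2,3}.
The 6 across and the 12 down share only 3, so (1,1) = 3.
(2,1) = 12 − 3 = 9 completes the 12 down.
Nothing is forced directly, so branch on (2,2), whose candidates are 4 or 5. If (2,2) = 4: then (1,2) would have to be in {1,2} for the 6 across but in {3} for the 7 down — contradiction. So (2,2) = 5.
(1,2) = 7 − 5 = 2 completes the 7 down.
(1,3) = 6 − 5 = 1 completes the 6 across.
(2,3) = 21 − 14 = 7 completes the 21 across.

5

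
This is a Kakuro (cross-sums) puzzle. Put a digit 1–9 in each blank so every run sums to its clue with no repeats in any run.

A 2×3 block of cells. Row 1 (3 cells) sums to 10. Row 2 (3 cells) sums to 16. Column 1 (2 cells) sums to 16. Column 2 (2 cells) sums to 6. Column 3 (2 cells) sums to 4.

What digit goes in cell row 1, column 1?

7

16 in 2 cells must be {7,9}; 4 in 2 cells must be {1,3}.
The 10 across and the 16 down share only 7, so (1,1) = 7.
Given what's placed, (1,3) must be 1 to fit the 10 across and 4 down.
(2,1) = 16 − 7 = 9 completes the 16 down.
(2,3) = 4 − 1 = 3 completes the 4 down.
(1,2) = 10 − 8 = 2 completes the 10 across.
(2,2) = 16 − 12 = 4 completes the 16 across.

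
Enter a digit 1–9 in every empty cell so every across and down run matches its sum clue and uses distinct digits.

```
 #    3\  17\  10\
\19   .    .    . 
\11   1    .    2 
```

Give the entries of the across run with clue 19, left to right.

3 in 2 cells must be {1,2}; 17 in 2 cells must be {8,9}.
R1C1 = 3 − 1 = 2 completes the 3 down.
R1C3 = 10 − 2 = 8 completes the 10 down.
R2C2 = 11 − 3 = 8 completes the 11 across.
R1C2 = 19 − 10 = 9 completes the 19 across.

2 9 8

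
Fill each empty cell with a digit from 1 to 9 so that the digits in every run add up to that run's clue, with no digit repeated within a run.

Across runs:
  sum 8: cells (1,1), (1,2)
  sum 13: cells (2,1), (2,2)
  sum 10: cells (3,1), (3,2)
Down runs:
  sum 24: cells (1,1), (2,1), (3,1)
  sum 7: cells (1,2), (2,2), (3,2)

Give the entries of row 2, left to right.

9 4

24 in 3 cells must be {7,8,9}; 7 in 3 cells must be {1,2,4}.
The 8 across and the 24 down share only 7, so (1,1) = 7.
(1,2) = 8 − 7 = 1 completes the 8 across.
Given what's placed, (2,2) must be 4 to fit the 13 across and 7 down.
(3,2) = 7 − 5 = 2 completes the 7 down.
(2,1) = 13 − 4 = 9 completes the 13 across.
(3,1) = 10 − 2 = 8 completes the 10 across.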